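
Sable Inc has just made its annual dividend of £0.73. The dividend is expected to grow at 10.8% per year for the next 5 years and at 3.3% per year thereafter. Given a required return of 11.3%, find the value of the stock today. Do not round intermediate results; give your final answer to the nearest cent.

D_1 = 0.80884
D_2 = 0.89619
D_3 = 0.99298
D_4 = 1.10023
D_5 = 1.21905
Terminal value at year 5: TV = D_5×(1+g_2)/(r−g_2) = 1.25928/0.08 = 15.74099
P_0 = D_1/(1+r)^1 + D_2/(1+r)^2 + D_3/(1+r)^3 + D_4/(1+r)^4 + D_5/(1+r)^5 + TV/(1+r)^5
    = 0.72672 + 0.72346 + 0.72021 + 0.71697 + 0.71375 + 9.21629 = 12.81739

£12.82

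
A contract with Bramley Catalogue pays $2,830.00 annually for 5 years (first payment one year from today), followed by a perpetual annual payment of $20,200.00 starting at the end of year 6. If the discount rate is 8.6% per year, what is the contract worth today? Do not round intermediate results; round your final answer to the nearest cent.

PV of 5-year annuity: $2,830.00 × [1 − (1+0.086)^−5] / 0.086 = 11122.91506
Perpetuity value at year 5: $20,200.00 / 0.086 = 234883.72093
PV of perpetuity: 234883.72093 / (1+0.086)^5 = 155490.47560
Total PV = 11122.91506 + 155490.47560 = 166613.39066

$166613.39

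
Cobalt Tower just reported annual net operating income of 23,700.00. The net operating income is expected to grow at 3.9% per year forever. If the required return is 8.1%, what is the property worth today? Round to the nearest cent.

586292.86

D₁ = D₀ × (1 + g) = 23,700.00 × 1.039 = 24,624.3000
Growing perpetuity: P = D₁ / (r − g) = 24,624.3000 / (0.081 − 0.039) = 586,292.86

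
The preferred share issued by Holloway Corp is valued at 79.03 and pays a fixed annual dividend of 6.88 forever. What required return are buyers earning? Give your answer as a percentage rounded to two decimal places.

P = C/r ⇒ r = C/P = 6.88/79.03 = 0.087056

8.71%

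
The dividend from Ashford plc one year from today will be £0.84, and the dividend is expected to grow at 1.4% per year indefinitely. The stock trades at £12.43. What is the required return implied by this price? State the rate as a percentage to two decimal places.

P = D₁/(r − g) ⇒ r = D₁/P + g = £0.8400/£12.43 + 0.014 = 0.067578 + 0.014 = 0.081578

8.16%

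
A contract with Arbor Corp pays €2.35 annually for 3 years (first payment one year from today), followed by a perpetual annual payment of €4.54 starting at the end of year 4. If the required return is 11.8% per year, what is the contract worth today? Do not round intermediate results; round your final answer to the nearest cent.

PV of 3-year annuity: €2.35 × [1 − (1+0.118)^−3] / 0.118 = 5.66376
Perpetuity value at year 3: €4.54 / 0.118 = 38.47458
PV of perpetuity: 38.47458 / (1+0.118)^3 = 27.53268
Total PV = 5.66376 + 27.53268 = 33.19644

€33.20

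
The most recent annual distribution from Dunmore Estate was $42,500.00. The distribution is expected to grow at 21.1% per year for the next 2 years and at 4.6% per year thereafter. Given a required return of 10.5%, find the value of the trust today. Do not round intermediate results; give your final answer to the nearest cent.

D_1 = 51467.50000
D_2 = 62327.14250
Terminal value at year 2: TV = D_2×(1+g_2)/(r−g_2) = 65194.19106/0.059 = 1104986.28907
P_0 = D_1/(1+r)^1 + D_2/(1+r)^2 + TV/(1+r)^2
    = 46576.92308 + 51044.93561 + 904966.14653 = 1002588.00522

$1002588.01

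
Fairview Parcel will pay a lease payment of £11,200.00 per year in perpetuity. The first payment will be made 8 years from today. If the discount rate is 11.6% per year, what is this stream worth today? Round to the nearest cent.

Value at end of year 7: C / r = £11,200.00 / 0.116 = £96,551.7241
Discount to today: PV = £96,551.7241 / (1 + 0.116)^7 = £96,551.7241 / 2.156003 = £44,782.74

£44782.74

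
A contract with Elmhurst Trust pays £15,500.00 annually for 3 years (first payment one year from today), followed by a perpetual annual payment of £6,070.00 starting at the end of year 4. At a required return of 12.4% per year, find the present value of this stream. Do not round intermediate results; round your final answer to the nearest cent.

PV of 3-year annuity: £15,500.00 × [1 − (1+0.124)^−3] / 0.124 = 36973.97733
Perpetuity value at year 3: £6,070.00 / 0.124 = 48951.61290
PV of perpetuity: 48951.61290 / (1+0.124)^3 = 34472.12630
Total PV = 36973.97733 + 34472.12630 = 71446.10363

£71446.10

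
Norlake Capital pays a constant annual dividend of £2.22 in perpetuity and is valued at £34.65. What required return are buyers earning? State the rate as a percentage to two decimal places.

P = C/r ⇒ r = C/P = £2.22/£34.65 = 0.064069

6.41%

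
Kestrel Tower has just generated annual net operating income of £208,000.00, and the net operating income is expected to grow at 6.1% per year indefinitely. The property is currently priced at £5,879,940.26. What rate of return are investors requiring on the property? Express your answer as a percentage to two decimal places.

9.85%

D₁ = £208,000.00 × 1.061 = £220,688.0000
P = D₁/(r − g) ⇒ r = D₁/P + g = £220,688.0000/£5,879,940.26 + 0.061 = 0.037532 + 0.061 = 0.098532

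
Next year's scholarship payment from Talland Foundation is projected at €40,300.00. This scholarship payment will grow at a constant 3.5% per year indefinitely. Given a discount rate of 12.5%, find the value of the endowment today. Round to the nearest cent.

€447777.78

Growing perpetuity: P = D₁ / (r − g) = €40,300.0000 / (0.125 − 0.035) = €447,777.78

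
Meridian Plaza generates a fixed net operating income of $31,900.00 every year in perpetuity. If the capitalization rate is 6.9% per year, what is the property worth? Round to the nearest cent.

$462318.84

Level perpetuity: PV = C / r = $31,900.00 / 0.069 = $462,318.84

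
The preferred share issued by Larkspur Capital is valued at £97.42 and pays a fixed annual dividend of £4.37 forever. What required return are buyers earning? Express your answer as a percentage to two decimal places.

P = C/r ⇒ r = C/P = £4.37/£97.42 = 0.044857

4.49%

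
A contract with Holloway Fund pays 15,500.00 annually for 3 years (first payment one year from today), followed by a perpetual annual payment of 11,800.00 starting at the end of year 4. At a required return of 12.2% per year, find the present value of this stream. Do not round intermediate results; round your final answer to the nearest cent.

105577.63

PV of 3-year annuity: 15,500.00 × [1 − (1+0.122)^−3] / 0.122 = 37100.81052
Perpetuity value at year 3: 11,800.00 / 0.122 = 96721.31148
PV of perpetuity: 96721.31148 / (1+0.122)^3 = 68476.82346
Total PV = 37100.81052 + 68476.82346 = 105577.63399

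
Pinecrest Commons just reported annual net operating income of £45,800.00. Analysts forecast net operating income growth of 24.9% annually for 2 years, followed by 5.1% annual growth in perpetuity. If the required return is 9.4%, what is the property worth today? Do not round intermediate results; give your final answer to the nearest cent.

D_1 = 57204.20000
D_2 = 71448.04580
Terminal value at year 2: TV = D_2×(1+g_2)/(r−g_2) = 75091.89614/0.043 = 1746323.16595
P_0 = D_1/(1+r)^1 + D_2/(1+r)^2 + TV/(1+r)^2
    = 52289.03108 + 59697.44042 + 1459116.50882 = 1571102.98032

£1571102.98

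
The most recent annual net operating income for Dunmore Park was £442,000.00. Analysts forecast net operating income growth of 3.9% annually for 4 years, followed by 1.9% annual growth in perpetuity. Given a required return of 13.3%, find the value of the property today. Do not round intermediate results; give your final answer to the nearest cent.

D_1 = 459238.00000
D_2 = 477148.28200
D_3 = 495757.06500
D_4 = 515091.59053
Terminal value at year 4: TV = D_4×(1+g_2)/(r−g_2) = 524878.33075/0.114 = 4604195.88380
P_0 = D_1/(1+r)^1 + D_2/(1+r)^2 + D_3/(1+r)^3 + D_4/(1+r)^4 + TV/(1+r)^4
    = 405329.21447 + 371700.84187 + 340862.46664 + 312582.61504 + 2794049.86601 = 4224525.00403

£4224525.00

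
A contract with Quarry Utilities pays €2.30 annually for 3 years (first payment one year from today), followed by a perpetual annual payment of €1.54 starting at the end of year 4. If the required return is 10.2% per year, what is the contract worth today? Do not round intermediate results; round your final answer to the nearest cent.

PV of 3-year annuity: €2.30 × [1 − (1+0.102)^−3] / 0.102 = 5.69968
Perpetuity value at year 3: €1.54 / 0.102 = 15.09804
PV of perpetuity: 15.09804 / (1+0.102)^3 = 11.28173
Total PV = 5.69968 + 11.28173 = 16.98141

€16.98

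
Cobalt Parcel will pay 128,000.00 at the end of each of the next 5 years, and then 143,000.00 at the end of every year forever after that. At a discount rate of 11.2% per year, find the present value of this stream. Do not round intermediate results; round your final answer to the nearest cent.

1221625.05

PV of 5-year annuity: 128,000.00 × [1 − (1+0.112)^−5] / 0.112 = 470704.34498
Perpetuity value at year 5: 143,000.00 / 0.112 = 1276785.71429
PV of perpetuity: 1276785.71429 / (1+0.112)^5 = 750920.70387
Total PV = 470704.34498 + 750920.70387 = 1221625.04886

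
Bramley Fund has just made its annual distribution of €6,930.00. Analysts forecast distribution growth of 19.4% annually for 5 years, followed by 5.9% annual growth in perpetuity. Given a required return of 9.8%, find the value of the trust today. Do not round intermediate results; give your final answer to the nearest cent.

€331007.30

D_1 = 8274.42000
D_2 = 9879.65748
D_3 = 11796.31103
D_4 = 14084.79537
D_5 = 16817.24567
Terminal value at year 5: TV = D_5×(1+g_2)/(r−g_2) = 17809.46317/0.039 = 456652.90174
P_0 = D_1/(1+r)^1 + D_2/(1+r)^2 + D_3/(1+r)^3 + D_4/(1+r)^4 + D_5/(1+r)^5 + TV/(1+r)^5
    = 7535.90164 + 8194.77829 + 8911.26163 + 9690.38833 + 10537.63540 + 286137.33048 = 331007.29577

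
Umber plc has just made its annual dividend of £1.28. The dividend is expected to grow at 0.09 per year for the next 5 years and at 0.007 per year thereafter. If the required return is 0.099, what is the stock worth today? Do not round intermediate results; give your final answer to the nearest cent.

£19.69

D_1 = 1.39520
D_2 = 1.52077
D_3 = 1.65764
D_4 = 1.80682
D_5 = 1.96944
Terminal value at year 5: TV = D_5×(1+g_2)/(r−g_2) = 1.98322/0.092 = 21.55679
P_0 = D_1/(1+r)^1 + D_2/(1+r)^2 + D_3/(1+r)^3 + D_4/(1+r)^4 + D_5/(1+r)^5 + TV/(1+r)^5
    = 1.26952 + 1.25912 + 1.24881 + 1.23858 + 1.22844 + 13.44608 = 19.69055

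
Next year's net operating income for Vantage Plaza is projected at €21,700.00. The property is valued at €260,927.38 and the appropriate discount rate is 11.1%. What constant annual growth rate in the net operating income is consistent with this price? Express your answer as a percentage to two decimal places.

2.78%

P = D₁/(r−g) ⇒ g = r − D₁/P = 0.111 − €21,700.00/€260,927.38 = 0.027835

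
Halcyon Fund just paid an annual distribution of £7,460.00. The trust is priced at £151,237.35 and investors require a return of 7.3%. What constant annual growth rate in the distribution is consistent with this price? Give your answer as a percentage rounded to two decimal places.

2.26%

P = D₀(1+g)/(r−g) ⇒ P(r−g) = D₀(1+g) ⇒ g(P+D₀) = P·r − D₀
g = (P·r − D₀)/(P + D₀) = (£151,237.35×0.073 − £7,460.00) / (£151,237.35 + £7,460.00) = 0.022561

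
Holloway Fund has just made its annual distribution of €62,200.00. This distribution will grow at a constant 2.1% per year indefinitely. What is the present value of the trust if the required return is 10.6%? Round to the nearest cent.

€747131.76

D₁ = D₀ × (1 + g) = €62,200.00 × 1.021 = €63,506.2000
Growing perpetuity: P = D₁ / (r − g) = €63,506.2000 / (0.106 − 0.021) = €747,131.76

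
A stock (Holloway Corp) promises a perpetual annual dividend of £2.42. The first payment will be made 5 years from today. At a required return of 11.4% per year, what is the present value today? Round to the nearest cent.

Value at end of year 4: C / r = £2.42 / 0.114 = £21.2281
Discount to today: PV = £21.2281 / (1 + 0.114)^4 = £21.2281 / 1.540071 = £13.78

£13.78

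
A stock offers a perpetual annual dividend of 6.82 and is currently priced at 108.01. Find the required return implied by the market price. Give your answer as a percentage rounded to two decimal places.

P = C/r ⇒ r = C/P = 6.82/108.01 = 0.063142

6.31%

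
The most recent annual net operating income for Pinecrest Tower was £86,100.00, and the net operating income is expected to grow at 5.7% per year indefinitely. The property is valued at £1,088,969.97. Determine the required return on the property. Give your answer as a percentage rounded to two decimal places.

D₁ = £86,100.00 × 1.057 = £91,007.7000
P = D₁/(r − g) ⇒ r = D₁/P + g = £91,007.7000/£1,088,969.97 + 0.057 = 0.083572 + 0.057 = 0.140572

14.06%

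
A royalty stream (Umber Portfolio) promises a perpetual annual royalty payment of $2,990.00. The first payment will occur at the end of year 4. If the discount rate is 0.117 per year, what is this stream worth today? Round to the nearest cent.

$18336.90

Value at end of year 3: C / r = $2,990.00 / 0.117 = $25,555.5556
Discount to today: PV = $25,555.5556 / (1 + 0.117)^3 = $25,555.5556 / 1.393669 = $18,336.90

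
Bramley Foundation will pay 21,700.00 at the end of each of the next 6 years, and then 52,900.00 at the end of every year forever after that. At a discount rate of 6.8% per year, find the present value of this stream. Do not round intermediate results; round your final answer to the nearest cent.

628302.47

PV of 6-year annuity: 21,700.00 × [1 − (1+0.068)^−6] / 0.068 = 104075.63991
Perpetuity value at year 6: 52,900.00 / 0.068 = 777941.17647
PV of perpetuity: 777941.17647 / (1+0.068)^6 = 524226.82848
Total PV = 104075.63991 + 524226.82848 = 628302.46840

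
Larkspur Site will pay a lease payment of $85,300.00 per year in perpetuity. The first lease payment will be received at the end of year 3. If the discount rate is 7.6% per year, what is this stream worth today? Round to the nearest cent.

Value at end of year 2: C / r = $85,300.00 / 0.076 = $1,122,368.4211
Discount to today: PV = $1,122,368.4211 / (1 + 0.076)^2 = $1,122,368.4211 / 1.157776 = $969,417.59

$969417.59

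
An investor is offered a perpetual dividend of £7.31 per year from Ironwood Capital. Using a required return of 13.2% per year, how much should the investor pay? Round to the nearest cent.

Level perpetuity: PV = C / r = £7.31 / 0.132 = £55.38

£55.38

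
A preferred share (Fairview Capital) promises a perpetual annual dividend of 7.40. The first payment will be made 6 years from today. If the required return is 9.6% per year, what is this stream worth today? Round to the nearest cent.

Value at end of year 5: C / r = 7.40 / 0.096 = 77.0833
Discount to today: PV = 77.0833 / (1 + 0.096)^5 = 77.0833 / 1.581440 = 48.74

48.74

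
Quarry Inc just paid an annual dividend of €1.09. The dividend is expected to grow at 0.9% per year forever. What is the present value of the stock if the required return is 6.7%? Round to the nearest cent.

€18.96

D₁ = D₀ × (1 + g) = €1.09 × 1.009 = €1.0998
Growing perpetuity: P = D₁ / (r − g) = €1.0998 / (0.067 − 0.009) = €18.96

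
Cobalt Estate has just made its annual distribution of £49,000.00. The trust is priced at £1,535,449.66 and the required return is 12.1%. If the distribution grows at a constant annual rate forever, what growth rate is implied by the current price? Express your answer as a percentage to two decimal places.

P = D₀(1+g)/(r−g) ⇒ P(r−g) = D₀(1+g) ⇒ g(P+D₀) = P·r − D₀
g = (P·r − D₀)/(P + D₀) = (£1,535,449.66×0.121 − £49,000.00) / (£1,535,449.66 + £49,000.00) = 0.086332

8.63%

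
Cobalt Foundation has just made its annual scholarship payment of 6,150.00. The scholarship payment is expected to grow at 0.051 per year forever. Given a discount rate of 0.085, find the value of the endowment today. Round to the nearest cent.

190107.35

D₁ = D₀ × (1 + g) = 6,150.00 × 1.051 = 6,463.6500
Growing perpetuity: P = D₁ / (r − g) = 6,463.6500 / (0.085 − 0.051) = 190,107.35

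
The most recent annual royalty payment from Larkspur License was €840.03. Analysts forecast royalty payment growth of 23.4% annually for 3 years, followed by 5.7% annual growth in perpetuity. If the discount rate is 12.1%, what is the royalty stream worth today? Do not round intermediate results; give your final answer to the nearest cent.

D_1 = 1036.59702
D_2 = 1279.16072
D_3 = 1578.48433
Terminal value at year 3: TV = D_3×(1+g_2)/(r−g_2) = 1668.45794/0.064 = 26069.65529
P_0 = D_1/(1+r)^1 + D_2/(1+r)^2 + D_3/(1+r)^3 + TV/(1+r)^3
    = 924.70742 + 1017.92057 + 1120.52987 + 18506.25112 = 21569.40898

€21569.41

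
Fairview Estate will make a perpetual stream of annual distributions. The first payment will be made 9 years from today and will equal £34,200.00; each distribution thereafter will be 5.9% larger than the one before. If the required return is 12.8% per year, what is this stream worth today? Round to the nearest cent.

Value at end of year 8: C₁ / (r − g) = £34,200.00 / (0.128 − 0.059) = £495,652.1739
Discount to today: PV = £495,652.1739 / (1 + 0.128)^8 = £495,652.1739 / 2.621035 = £189,105.53

£189105.53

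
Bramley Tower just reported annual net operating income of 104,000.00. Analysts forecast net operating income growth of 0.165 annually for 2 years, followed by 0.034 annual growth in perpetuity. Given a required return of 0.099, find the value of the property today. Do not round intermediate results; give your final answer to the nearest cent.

D_1 = 121160.00000
D_2 = 141151.40000
Terminal value at year 2: TV = D_2×(1+g_2)/(r−g_2) = 145950.54760/0.065 = 2245393.04000
P_0 = D_1/(1+r)^1 + D_2/(1+r)^2 + TV/(1+r)^2
    = 110245.67789 + 116866.43743 + 1859075.32781 = 2086187.44313

2086187.44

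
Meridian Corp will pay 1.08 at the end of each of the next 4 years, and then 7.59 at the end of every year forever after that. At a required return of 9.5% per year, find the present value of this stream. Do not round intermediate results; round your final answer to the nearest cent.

59.03

PV of 4-year annuity: 1.08 × [1 − (1+0.095)^−4] / 0.095 = 3.46084
Perpetuity value at year 4: 7.59 / 0.095 = 79.89474
PV of perpetuity: 79.89474 / (1+0.095)^4 = 55.57273
Total PV = 3.46084 + 55.57273 = 59.03356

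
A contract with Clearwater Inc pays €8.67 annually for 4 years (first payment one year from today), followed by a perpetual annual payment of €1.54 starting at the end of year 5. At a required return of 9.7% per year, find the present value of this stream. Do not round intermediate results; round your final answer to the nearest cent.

PV of 4-year annuity: €8.67 × [1 − (1+0.097)^−4] / 0.097 = 27.66216
Perpetuity value at year 4: €1.54 / 0.097 = 15.87629
PV of perpetuity: 15.87629 / (1+0.097)^4 = 10.96282
Total PV = 27.66216 + 10.96282 = 38.62499

€38.62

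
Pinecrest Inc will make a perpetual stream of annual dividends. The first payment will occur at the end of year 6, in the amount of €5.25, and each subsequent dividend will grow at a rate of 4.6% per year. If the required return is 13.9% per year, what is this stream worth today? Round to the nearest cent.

Value at end of year 5: C₁ / (r − g) = €5.25 / (0.139 − 0.046) = €56.4516
Discount to today: PV = €56.4516 / (1 + 0.139)^5 = €56.4516 / 1.916985 = €29.45

€29.45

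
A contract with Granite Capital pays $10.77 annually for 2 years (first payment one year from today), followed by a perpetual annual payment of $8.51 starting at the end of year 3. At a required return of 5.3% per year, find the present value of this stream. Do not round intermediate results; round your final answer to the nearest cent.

PV of 2-year annuity: $10.77 × [1 − (1+0.053)^−2] / 0.053 = 19.94104
Perpetuity value at year 2: $8.51 / 0.053 = 160.56604
PV of perpetuity: 160.56604 / (1+0.053)^2 = 144.80946
Total PV = 19.94104 + 144.80946 = 164.75051

$164.75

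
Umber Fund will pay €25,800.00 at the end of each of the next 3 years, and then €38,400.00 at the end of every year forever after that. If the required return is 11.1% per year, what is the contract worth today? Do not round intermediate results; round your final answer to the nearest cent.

PV of 3-year annuity: €25,800.00 × [1 − (1+0.111)^−3] / 0.111 = 62938.34605
Perpetuity value at year 3: €38,400.00 / 0.111 = 345945.94595
PV of perpetuity: 345945.94595 / (1+0.111)^3 = 252270.26811
Total PV = 62938.34605 + 252270.26811 = 315208.61416

€315208.61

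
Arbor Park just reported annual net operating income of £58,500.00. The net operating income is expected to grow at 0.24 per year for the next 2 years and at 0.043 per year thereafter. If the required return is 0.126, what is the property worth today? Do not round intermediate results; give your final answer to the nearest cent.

D_1 = 72540.00000
D_2 = 89949.60000
Terminal value at year 2: TV = D_2×(1+g_2)/(r−g_2) = 93817.43280/0.083 = 1130330.51566
P_0 = D_1/(1+r)^1 + D_2/(1+r)^2 + TV/(1+r)^2
    = 64422.73535 + 70945.10820 + 891515.03433 = 1026882.87787

£1026882.88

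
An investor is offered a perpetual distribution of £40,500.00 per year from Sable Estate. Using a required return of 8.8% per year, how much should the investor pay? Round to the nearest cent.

£460227.27

Level perpetuity: PV = C / r = £40,500.00 / 0.088 = £460,227.27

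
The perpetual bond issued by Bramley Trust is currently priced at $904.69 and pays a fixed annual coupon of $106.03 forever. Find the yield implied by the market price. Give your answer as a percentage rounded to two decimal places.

11.72%

P = C/r ⇒ r = C/P = $106.03/$904.69 = 0.117200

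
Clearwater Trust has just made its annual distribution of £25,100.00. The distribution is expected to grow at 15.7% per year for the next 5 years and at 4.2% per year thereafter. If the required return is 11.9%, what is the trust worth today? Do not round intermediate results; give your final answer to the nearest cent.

£540269.87

D_1 = 29040.70000
D_2 = 33600.08990
D_3 = 38875.30401
D_4 = 44978.72674
D_5 = 52040.38684
Terminal value at year 5: TV = D_5×(1+g_2)/(r−g_2) = 54226.08309/0.077 = 704234.84534
P_0 = D_1/(1+r)^1 + D_2/(1+r)^2 + D_3/(1+r)^3 + D_4/(1+r)^4 + D_5/(1+r)^5 + TV/(1+r)^5
    = 25952.36819 + 26833.68185 + 27744.92395 + 28687.11082 + 29661.29332 + 401390.48880 = 540269.86693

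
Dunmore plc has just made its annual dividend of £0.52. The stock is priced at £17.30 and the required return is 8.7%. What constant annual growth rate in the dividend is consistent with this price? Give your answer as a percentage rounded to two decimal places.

5.53%

P = D₀(1+g)/(r−g) ⇒ P(r−g) = D₀(1+g) ⇒ g(P+D₀) = P·r − D₀
g = (P·r − D₀)/(P + D₀) = (£17.30×0.087 − £0.52) / (£17.30 + £0.52) = 0.055281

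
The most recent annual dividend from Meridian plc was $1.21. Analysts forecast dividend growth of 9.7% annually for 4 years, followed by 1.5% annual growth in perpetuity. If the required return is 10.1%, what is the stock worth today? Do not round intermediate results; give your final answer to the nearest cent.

D_1 = 1.32737
D_2 = 1.45612
D_3 = 1.59737
D_4 = 1.75231
Terminal value at year 4: TV = D_4×(1+g_2)/(r−g_2) = 1.77860/0.086 = 20.68138
P_0 = D_1/(1+r)^1 + D_2/(1+r)^2 + D_3/(1+r)^3 + D_4/(1+r)^4 + TV/(1+r)^4
    = 1.20560 + 1.20122 + 1.19686 + 1.19251 + 14.07441 = 18.87061

$18.87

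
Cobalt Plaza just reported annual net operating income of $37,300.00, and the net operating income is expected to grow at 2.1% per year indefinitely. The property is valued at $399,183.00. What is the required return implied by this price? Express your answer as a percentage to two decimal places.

D₁ = $37,300.00 × 1.021 = $38,083.3000
P = D₁/(r − g) ⇒ r = D₁/P + g = $38,083.3000/$399,183.00 + 0.021 = 0.095403 + 0.021 = 0.116403

11.64%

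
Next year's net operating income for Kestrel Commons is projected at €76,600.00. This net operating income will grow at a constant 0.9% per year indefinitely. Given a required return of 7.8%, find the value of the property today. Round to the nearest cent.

€1110144.93

Growing perpetuity: P = D₁ / (r − g) = €76,600.0000 / (0.078 − 0.009) = €1,110,144.93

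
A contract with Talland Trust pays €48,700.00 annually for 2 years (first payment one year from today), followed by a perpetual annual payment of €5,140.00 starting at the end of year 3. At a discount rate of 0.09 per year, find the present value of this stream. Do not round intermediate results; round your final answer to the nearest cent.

€133737.99

PV of 2-year annuity: €48,700.00 × [1 − (1+0.09)^−2] / 0.09 = 85668.71475
Perpetuity value at year 2: €5,140.00 / 0.09 = 57111.11111
PV of perpetuity: 57111.11111 / (1+0.09)^2 = 48069.27962
Total PV = 85668.71475 + 48069.27962 = 133737.99437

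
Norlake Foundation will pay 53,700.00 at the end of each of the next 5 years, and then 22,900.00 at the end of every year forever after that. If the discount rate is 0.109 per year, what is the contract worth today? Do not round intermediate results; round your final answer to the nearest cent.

324212.31

PV of 5-year annuity: 53,700.00 × [1 − (1+0.109)^−5] / 0.109 = 198969.94336
Perpetuity value at year 5: 22,900.00 / 0.109 = 210091.74312
PV of perpetuity: 210091.74312 / (1+0.109)^5 = 125242.36318
Total PV = 198969.94336 + 125242.36318 = 324212.30653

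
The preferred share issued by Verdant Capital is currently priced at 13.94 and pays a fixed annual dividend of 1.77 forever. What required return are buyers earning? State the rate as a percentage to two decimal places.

P = C/r ⇒ r = C/P = 1.77/13.94 = 0.126973

12.70%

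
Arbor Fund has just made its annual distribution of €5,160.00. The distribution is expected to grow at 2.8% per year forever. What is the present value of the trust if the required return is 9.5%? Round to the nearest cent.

D₁ = D₀ × (1 + g) = €5,160.00 × 1.028 = €5,304.4800
Growing perpetuity: P = D₁ / (r − g) = €5,304.4800 / (0.095 − 0.028) = €79,171.34

€79171.34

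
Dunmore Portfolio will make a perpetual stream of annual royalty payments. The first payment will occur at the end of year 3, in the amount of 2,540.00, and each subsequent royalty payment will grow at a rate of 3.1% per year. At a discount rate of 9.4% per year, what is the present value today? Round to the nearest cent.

33686.70

Value at end of year 2: C₁ / (r − g) = 2,540.00 / (0.094 − 0.031) = 40,317.4603
Discount to today: PV = 40,317.4603 / (1 + 0.094)^2 = 40,317.4603 / 1.196836 = 33,686.70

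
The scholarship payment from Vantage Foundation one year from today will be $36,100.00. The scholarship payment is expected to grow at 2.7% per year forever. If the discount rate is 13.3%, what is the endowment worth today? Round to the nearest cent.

Growing perpetuity: P = D₁ / (r − g) = $36,100.0000 / (0.133 − 0.027) = $340,566.04

$340566.04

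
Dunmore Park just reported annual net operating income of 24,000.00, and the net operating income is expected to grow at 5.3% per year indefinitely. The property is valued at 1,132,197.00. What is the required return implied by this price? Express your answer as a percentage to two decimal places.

7.53%

D₁ = 24,000.00 × 1.053 = 25,272.0000
P = D₁/(r − g) ⇒ r = D₁/P + g = 25,272.0000/1,132,197.00 + 0.053 = 0.022321 + 0.053 = 0.075321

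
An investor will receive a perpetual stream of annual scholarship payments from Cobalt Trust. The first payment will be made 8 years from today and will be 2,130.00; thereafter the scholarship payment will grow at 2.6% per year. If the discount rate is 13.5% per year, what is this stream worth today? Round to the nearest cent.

Value at end of year 7: C₁ / (r − g) = 2,130.00 / (0.135 − 0.026) = 19,541.2844
Discount to today: PV = 19,541.2844 / (1 + 0.135)^7 = 19,541.2844 / 2.426448 = 8,053.45

8053.45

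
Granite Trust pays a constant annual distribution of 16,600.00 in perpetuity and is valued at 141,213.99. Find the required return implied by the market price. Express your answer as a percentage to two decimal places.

11.76%

P = C/r ⇒ r = C/P = 16,600.00/141,213.99 = 0.117552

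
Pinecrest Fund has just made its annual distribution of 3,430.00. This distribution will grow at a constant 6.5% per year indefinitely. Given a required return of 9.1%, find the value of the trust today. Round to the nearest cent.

140498.08

D₁ = D₀ × (1 + g) = 3,430.00 × 1.065 = 3,652.9500
Growing perpetuity: P = D₁ / (r − g) = 3,652.9500 / (0.091 − 0.065) = 140,498.08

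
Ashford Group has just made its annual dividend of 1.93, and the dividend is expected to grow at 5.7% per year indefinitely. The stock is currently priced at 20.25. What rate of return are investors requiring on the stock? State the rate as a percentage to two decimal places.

15.77%

D₁ = 1.93 × 1.057 = 2.0400
P = D₁/(r − g) ⇒ r = D₁/P + g = 2.0400/20.25 + 0.057 = 0.100741 + 0.057 = 0.157741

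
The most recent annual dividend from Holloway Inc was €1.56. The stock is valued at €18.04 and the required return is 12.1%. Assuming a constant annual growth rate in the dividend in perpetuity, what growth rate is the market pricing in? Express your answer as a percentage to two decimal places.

3.18%

P = D₀(1+g)/(r−g) ⇒ P(r−g) = D₀(1+g) ⇒ g(P+D₀) = P·r − D₀
g = (P·r − D₀)/(P + D₀) = (€18.04×0.121 − €1.56) / (€18.04 + €1.56) = 0.031778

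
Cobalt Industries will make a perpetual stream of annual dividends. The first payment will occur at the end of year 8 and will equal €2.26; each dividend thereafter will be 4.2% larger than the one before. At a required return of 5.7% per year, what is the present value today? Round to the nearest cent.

Value at end of year 7: C₁ / (r − g) = €2.26 / (0.057 − 0.042) = €150.6667
Discount to today: PV = €150.6667 / (1 + 0.057)^7 = €150.6667 / 1.474093 = €102.21

€102.21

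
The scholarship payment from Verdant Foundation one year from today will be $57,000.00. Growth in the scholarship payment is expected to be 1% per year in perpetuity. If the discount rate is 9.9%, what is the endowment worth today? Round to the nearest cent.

Growing perpetuity: P = D₁ / (r − g) = $57,000.0000 / (0.099 − 0.01) = $640,449.44

$640449.44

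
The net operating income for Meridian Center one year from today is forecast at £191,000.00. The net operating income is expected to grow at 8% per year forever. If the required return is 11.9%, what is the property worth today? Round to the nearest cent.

Growing perpetuity: P = D₁ / (r − g) = £191,000.0000 / (0.119 − 0.08) = £4,897,435.90

£4897435.90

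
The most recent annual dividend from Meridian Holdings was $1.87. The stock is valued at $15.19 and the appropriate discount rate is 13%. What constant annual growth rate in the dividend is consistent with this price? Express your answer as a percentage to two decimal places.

0.61%

P = D₀(1+g)/(r−g) ⇒ P(r−g) = D₀(1+g) ⇒ g(P+D₀) = P·r − D₀
g = (P·r − D₀)/(P + D₀) = ($15.19×0.13 − $1.87) / ($15.19 + $1.87) = 0.006137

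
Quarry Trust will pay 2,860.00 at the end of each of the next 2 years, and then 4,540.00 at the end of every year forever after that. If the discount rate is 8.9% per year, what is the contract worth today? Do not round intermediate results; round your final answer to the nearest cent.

PV of 2-year annuity: 2,860.00 × [1 − (1+0.089)^−2] / 0.089 = 5037.89038
Perpetuity value at year 2: 4,540.00 / 0.089 = 51011.23596
PV of perpetuity: 51011.23596 / (1+0.089)^2 = 43014.02535
Total PV = 5037.89038 + 43014.02535 = 48051.91573

48051.92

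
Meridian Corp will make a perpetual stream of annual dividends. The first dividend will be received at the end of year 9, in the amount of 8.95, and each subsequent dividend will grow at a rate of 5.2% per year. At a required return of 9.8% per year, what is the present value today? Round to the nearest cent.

92.10

Value at end of year 8: C₁ / (r − g) = 8.95 / (0.098 − 0.052) = 194.5652
Discount to today: PV = 194.5652 / (1 + 0.098)^8 = 194.5652 / 2.112607 = 92.10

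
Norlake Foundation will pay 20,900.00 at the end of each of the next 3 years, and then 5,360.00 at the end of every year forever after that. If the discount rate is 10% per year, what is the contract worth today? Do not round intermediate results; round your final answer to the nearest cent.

PV of 3-year annuity: 20,900.00 × [1 − (1+0.1)^−3] / 0.1 = 51975.20661
Perpetuity value at year 3: 5,360.00 / 0.1 = 53600.00000
PV of perpetuity: 53600.00000 / (1+0.1)^3 = 40270.47333
Total PV = 51975.20661 + 40270.47333 = 92245.67994

92245.68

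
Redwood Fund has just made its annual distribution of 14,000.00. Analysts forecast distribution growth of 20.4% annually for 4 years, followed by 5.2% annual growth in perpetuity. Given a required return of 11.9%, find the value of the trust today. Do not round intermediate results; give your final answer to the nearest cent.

362088.26

D_1 = 16856.00000
D_2 = 20294.62400
D_3 = 24434.72730
D_4 = 29419.41166
Terminal value at year 4: TV = D_4×(1+g_2)/(r−g_2) = 30949.22107/0.067 = 461928.67270
P_0 = D_1/(1+r)^1 + D_2/(1+r)^2 + D_3/(1+r)^3 + D_4/(1+r)^4 + TV/(1+r)^4
    = 15063.44951 + 16207.67936 + 17438.82570 + 18763.49074 + 294614.80983 = 362088.25514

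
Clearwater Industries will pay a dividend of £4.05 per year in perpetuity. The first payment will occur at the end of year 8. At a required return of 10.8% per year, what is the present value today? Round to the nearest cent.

£18.29

Value at end of year 7: C / r = £4.05 / 0.108 = £37.5000
Discount to today: PV = £37.5000 / (1 + 0.108)^7 = £37.5000 / 2.050115 = £18.29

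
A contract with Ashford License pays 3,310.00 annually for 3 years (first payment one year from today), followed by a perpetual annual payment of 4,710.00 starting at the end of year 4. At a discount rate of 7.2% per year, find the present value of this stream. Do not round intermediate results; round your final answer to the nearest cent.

PV of 3-year annuity: 3,310.00 × [1 − (1+0.072)^−3] / 0.072 = 8654.84254
Perpetuity value at year 3: 4,710.00 / 0.072 = 65416.66667
PV of perpetuity: 65416.66667 / (1+0.072)^3 = 53101.16565
Total PV = 8654.84254 + 53101.16565 = 61756.00819

61756.01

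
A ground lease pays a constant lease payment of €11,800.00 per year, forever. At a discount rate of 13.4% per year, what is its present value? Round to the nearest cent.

Level perpetuity: PV = C / r = €11,800.00 / 0.134 = €88,059.70

€88059.70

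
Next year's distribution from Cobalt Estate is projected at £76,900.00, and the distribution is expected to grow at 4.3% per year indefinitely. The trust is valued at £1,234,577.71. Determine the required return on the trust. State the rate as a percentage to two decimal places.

10.53%

P = D₁/(r − g) ⇒ r = D₁/P + g = £76,900.0000/£1,234,577.71 + 0.043 = 0.062289 + 0.043 = 0.105289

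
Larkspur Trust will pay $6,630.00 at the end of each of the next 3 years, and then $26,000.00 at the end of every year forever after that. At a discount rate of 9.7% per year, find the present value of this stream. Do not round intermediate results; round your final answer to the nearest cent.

PV of 3-year annuity: $6,630.00 × [1 − (1+0.097)^−3] / 0.097 = 16575.30042
Perpetuity value at year 3: $26,000.00 / 0.097 = 268041.23711
PV of perpetuity: 268041.23711 / (1+0.097)^3 = 203040.05901
Total PV = 16575.30042 + 203040.05901 = 219615.35943

$219615.36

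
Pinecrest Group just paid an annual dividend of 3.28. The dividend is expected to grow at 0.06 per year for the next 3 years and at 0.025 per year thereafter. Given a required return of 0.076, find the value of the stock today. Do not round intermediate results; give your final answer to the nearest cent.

72.57

D_1 = 3.47680
D_2 = 3.68541
D_3 = 3.90653
Terminal value at year 3: TV = D_3×(1+g_2)/(r−g_2) = 4.00420/0.051 = 78.51364
P_0 = D_1/(1+r)^1 + D_2/(1+r)^2 + D_3/(1+r)^3 + TV/(1+r)^3
    = 3.23123 + 3.18318 + 3.13585 + 63.02434 = 72.57459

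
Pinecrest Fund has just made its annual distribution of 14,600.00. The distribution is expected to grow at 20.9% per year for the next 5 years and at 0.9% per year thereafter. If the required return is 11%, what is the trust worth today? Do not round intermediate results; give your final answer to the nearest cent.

D_1 = 17651.40000
D_2 = 21340.54260
D_3 = 25800.71600
D_4 = 31193.06565
D_5 = 37712.41637
Terminal value at year 5: TV = D_5×(1+g_2)/(r−g_2) = 38051.82812/0.101 = 376750.77342
P_0 = D_1/(1+r)^1 + D_2/(1+r)^2 + D_3/(1+r)^3 + D_4/(1+r)^4 + D_5/(1+r)^5 + TV/(1+r)^5
    = 15902.16216 + 17320.46311 + 18865.26117 + 20547.83852 + 22380.48358 + 223583.24684 = 318599.45538

318599.46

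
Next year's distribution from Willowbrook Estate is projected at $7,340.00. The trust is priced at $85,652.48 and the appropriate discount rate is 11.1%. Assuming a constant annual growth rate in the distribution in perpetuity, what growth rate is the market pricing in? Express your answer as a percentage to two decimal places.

2.53%

P = D₁/(r−g) ⇒ g = r − D₁/P = 0.111 − $7,340.00/$85,652.48 = 0.025305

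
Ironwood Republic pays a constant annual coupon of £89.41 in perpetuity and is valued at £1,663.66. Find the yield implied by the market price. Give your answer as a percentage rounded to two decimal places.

5.37%

P = C/r ⇒ r = C/P = £89.41/£1,663.66 = 0.053743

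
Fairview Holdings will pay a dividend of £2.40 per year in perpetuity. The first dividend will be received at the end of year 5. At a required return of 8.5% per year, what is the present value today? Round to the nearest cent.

Value at end of year 4: C / r = £2.40 / 0.085 = £28.2353
Discount to today: PV = £28.2353 / (1 + 0.085)^4 = £28.2353 / 1.385859 = £20.37

£20.37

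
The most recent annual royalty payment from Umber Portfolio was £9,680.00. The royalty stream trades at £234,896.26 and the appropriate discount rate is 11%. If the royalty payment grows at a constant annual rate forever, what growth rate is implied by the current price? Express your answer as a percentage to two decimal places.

P = D₀(1+g)/(r−g) ⇒ P(r−g) = D₀(1+g) ⇒ g(P+D₀) = P·r − D₀
g = (P·r − D₀)/(P + D₀) = (£234,896.26×0.11 − £9,680.00) / (£234,896.26 + £9,680.00) = 0.066068

6.61%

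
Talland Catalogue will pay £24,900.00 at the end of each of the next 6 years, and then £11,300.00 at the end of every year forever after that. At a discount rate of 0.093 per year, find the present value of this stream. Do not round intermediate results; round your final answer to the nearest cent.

PV of 6-year annuity: £24,900.00 × [1 − (1+0.093)^−6] / 0.093 = 110707.30865
Perpetuity value at year 6: £11,300.00 / 0.093 = 121505.37634
PV of perpetuity: 121505.37634 / (1+0.093)^6 = 71264.71017
Total PV = 110707.30865 + 71264.71017 = 181972.01882

£181972.02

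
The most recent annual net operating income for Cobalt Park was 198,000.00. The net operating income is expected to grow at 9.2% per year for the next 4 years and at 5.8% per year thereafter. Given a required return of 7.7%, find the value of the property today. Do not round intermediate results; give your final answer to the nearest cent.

12472621.28

D_1 = 216216.00000
D_2 = 236107.87200
D_3 = 257829.79622
D_4 = 281550.13748
Terminal value at year 4: TV = D_4×(1+g_2)/(r−g_2) = 297880.04545/0.019 = 15677897.12896
P_0 = D_1/(1+r)^1 + D_2/(1+r)^2 + D_3/(1+r)^3 + D_4/(1+r)^4 + TV/(1+r)^4
    = 200757.66017 + 203553.72786 + 206388.73799 + 209263.23295 + 11652657.91917 = 12472621.27814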